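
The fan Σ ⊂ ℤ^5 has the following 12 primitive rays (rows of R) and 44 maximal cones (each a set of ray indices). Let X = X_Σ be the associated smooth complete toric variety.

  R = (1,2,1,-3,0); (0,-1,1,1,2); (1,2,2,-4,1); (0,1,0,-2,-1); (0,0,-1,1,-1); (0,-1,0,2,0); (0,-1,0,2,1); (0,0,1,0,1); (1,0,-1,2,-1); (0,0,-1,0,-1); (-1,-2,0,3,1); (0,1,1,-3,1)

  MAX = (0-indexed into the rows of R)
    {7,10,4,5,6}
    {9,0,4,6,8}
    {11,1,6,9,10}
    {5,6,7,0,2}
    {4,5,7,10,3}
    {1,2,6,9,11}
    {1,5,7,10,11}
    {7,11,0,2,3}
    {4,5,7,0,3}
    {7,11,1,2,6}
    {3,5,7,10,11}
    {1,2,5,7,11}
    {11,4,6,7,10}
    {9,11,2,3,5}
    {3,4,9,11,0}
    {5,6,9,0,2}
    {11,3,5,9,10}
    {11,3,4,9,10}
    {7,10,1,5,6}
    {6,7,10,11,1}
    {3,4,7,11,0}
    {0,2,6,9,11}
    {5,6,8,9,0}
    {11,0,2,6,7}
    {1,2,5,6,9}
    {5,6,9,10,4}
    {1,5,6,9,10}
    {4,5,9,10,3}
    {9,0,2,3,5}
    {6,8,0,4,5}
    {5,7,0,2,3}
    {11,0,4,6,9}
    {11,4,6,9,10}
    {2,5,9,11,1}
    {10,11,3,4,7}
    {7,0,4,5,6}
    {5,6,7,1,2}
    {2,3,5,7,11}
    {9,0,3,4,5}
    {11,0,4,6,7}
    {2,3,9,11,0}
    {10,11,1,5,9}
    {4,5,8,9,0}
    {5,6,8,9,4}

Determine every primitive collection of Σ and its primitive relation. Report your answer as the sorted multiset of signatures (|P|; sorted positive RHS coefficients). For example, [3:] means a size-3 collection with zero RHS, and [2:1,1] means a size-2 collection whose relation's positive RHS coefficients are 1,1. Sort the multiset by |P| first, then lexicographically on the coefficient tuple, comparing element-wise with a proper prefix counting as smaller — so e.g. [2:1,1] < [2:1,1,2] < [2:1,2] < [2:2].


Δ(Σ) — 12 vertices, 18 min non-faces:

  • {3,6}:  v_{3} + v_{6} = 0  ⇒ sig = [2:]
  • {7,9}:  v_{7} + v_{9} = 0  ⇒ sig = [2:]
  • {0,10}:  v_{0} + v_{10} = v_{7}  ⇒ sig = [2:1]
  • {1,4}:  v_{1} + v_{4} = v_{6}  ⇒ sig = [2:1]
  • {2,4}:  v_{2} + v_{4} = v_{0}  ⇒ sig = [2:1]
  • {0,1}:  v_{0} + v_{1} = v_{2} + v_{6}  ⇒ sig = [2:1,1]
  • {1,3}:  v_{1} + v_{3} = v_{5} + v_{11}  ⇒ sig = [2:1,1]
  • {2,10}:  v_{2} + v_{10} = v_{5} + v_{7} + v_{11}  ⇒ sig = [2:1,1,1]
  • {8,10}:  v_{8} + v_{10} = v_{4} + v_{5} + v_{6}  ⇒ sig = [2:1,1,1]
  • {8,11}:  v_{8} + v_{11} = v_{0} + v_{6} + v_{9}  ⇒ sig = [2:1,1,1]
  • {3,8}:  v_{3} + v_{8} = v_{0} + v_{4} + v_{5} + v_{9}  ⇒ sig = [2:1,1,1,1]
  • {7,8}:  v_{7} + v_{8} = v_{0} + v_{4} + v_{5} + v_{6}  ⇒ sig = [2:1,1,1,1]
  • {1,8}:  v_{1} + v_{8} = v_{0} + v_{5} + 2·v_{6} + v_{9}  ⇒ sig = [2:1,1,1,2]
  • {2,8}:  v_{2} + v_{8} = 2·v_{0} + v_{5} + v_{6} + v_{9}  ⇒ sig = [2:1,1,1,2]
  • {4,5,11}:  v_{4} + v_{5} + v_{11} = 0  ⇒ sig = [3:]
  • {0,5,11}:  v_{0} + v_{5} + v_{11} = v_{2}  ⇒ sig = [3:1]
  • {5,6,11}:  v_{5} + v_{6} + v_{11} = v_{1}  ⇒ sig = [3:1]
  • {0,4,5,6,9}:  v_{0} + v_{4} + v_{5} + v_{6} + v_{9} = v_{8}  ⇒ sig = [5:1]

Sorted signature multiset PRS(X):
    |P|=2: 14 collections, coeffs (), (), (1), (1), (1), (1,1), (1,1), (1,1,1), (1,1,1), (1,1,1), (1,1,1,1), (1,1,1,1), (1,1,1,2), (1,1,1,2)
    |P|=3: 3 collections, coeffs (), (1), (1)
    |P|=5: 1 collection, coeffs (1)


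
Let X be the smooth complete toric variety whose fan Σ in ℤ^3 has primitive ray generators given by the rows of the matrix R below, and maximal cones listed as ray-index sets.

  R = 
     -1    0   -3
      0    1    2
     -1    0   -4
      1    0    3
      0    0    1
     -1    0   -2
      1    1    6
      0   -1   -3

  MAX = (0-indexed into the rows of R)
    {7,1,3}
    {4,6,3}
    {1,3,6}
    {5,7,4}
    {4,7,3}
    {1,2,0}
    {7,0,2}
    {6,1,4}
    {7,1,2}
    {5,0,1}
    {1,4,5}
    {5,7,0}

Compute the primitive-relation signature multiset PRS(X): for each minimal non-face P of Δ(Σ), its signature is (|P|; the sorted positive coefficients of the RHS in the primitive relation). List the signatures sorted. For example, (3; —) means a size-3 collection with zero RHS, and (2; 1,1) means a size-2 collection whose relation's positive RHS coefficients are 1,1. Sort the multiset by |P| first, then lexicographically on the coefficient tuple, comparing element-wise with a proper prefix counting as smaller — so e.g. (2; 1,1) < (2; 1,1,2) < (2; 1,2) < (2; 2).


Σ has 14 primitive collections:

  {0,3}:  v_{0} + v_{3} = 0  ⟹  sig = (2; —)
  {0,4}:  v_{0} + v_{4} = v_{5}  ⟹  sig = (2; 1)
  {2,4}:  v_{2} + v_{4} = v_{0}  ⟹  sig = (2; 1)
  {2,6}:  v_{2} + v_{6} = v_{1}  ⟹  sig = (2; 1)
  {3,5}:  v_{3} + v_{5} = v_{4}  ⟹  sig = (2; 1)
  {6,7}:  v_{6} + v_{7} = v_{3}  ⟹  sig = (2; 1)
  {0,6}:  v_{0} + v_{6} = v_{1} + v_{4}  ⟹  sig = (2; 1,1)
  {2,3}:  v_{2} + v_{3} = v_{1} + v_{7}  ⟹  sig = (2; 1,1)
  {5,6}:  v_{5} + v_{6} = v_{1} + 2·v_{4}  ⟹  sig = (2; 1,2)
  {2,5}:  v_{2} + v_{5} = 2·v_{0}  ⟹  sig = (2; 2)
  {1,4,7}:  v_{1} + v_{4} + v_{7} = 0  ⟹  sig = (3; —)
  {0,1,7}:  v_{0} + v_{1} + v_{7} = v_{2}  ⟹  sig = (3; 1)
  {1,3,4}:  v_{1} + v_{3} + v_{4} = v_{6}  ⟹  sig = (3; 1)
  {1,5,7}:  v_{1} + v_{5} + v_{7} = v_{0}  ⟹  sig = (3; 1)

Hence PRS(X_Σ) =
{ (2; —),  (2; 1) ×5,  (2; 1,1) ×2,  (2; 1,2),  (2; 2),  (3; —),  (3; 1) ×3 }


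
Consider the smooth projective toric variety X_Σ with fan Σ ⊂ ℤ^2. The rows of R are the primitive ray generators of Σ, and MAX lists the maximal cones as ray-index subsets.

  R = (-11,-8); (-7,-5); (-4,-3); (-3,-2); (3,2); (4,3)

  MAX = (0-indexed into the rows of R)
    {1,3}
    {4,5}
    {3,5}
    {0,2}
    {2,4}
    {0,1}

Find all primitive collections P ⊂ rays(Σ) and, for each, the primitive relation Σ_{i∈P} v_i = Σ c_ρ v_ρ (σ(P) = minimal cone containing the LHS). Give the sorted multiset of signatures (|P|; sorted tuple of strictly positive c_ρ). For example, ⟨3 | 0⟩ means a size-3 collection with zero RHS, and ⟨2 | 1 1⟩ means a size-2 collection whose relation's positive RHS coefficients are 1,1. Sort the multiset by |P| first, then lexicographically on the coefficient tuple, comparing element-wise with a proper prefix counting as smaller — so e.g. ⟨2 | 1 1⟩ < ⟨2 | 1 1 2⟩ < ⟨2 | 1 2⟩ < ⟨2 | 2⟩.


Minimal non-faces — 9 found among 6 rays, 6 max cones:

  P={2,5}:  v_{2} + v_{5} = 0 — sig = ⟨2 | 0⟩
  P={3,4}:  v_{3} + v_{4} = 0 — sig = ⟨2 | 0⟩
  P={0,5}:  v_{0} + v_{5} = v_{1} — sig = ⟨2 | 1⟩
  P={1,2}:  v_{1} + v_{2} = v_{0} — sig = ⟨2 | 1⟩
  P={1,4}:  v_{1} + v_{4} = v_{2} — sig = ⟨2 | 1⟩
  P={1,5}:  v_{1} + v_{5} = v_{3} — sig = ⟨2 | 1⟩
  P={2,3}:  v_{2} + v_{3} = v_{1} — sig = ⟨2 | 1⟩
  P={0,3}:  v_{0} + v_{3} = 2·v_{1} — sig = ⟨2 | 2⟩
  P={0,4}:  v_{0} + v_{4} = 2·v_{2} — sig = ⟨2 | 2⟩

Hence PRS(X_Σ) =
    |P|=2: 9 collections, coeffs (), (), (1), (1), (1), (1), (1), (2), (2)


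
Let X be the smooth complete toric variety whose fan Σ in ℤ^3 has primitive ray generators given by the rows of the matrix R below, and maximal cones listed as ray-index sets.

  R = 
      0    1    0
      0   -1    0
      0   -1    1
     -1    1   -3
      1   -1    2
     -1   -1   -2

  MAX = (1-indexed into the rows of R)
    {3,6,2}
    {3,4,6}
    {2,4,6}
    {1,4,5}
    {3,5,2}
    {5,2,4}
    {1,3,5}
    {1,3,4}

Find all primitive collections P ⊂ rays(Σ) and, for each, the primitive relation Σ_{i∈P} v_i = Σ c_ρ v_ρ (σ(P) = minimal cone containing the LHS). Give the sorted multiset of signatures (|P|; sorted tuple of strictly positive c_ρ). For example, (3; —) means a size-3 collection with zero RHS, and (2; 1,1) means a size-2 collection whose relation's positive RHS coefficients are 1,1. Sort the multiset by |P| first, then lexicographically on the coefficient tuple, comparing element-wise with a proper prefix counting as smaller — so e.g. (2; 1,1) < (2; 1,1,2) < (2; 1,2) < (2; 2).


Δ(Σ) — 6 vertices, 5 min non-faces:

  {1,2}:  v_{1} + v_{2} = 0 ; sig = (2; —)
  {1,6}:  v_{1} + v_{6} = v_{3} + v_{4} ; sig = (2; 1,1)
  {5,6}:  v_{5} + v_{6} = 2·v_{2} ; sig = (2; 2)
  {2,3,4}:  v_{2} + v_{3} + v_{4} = v_{6} ; sig = (3; 1)
  {3,4,5}:  v_{3} + v_{4} + v_{5} = v_{2} ; sig = (3; 1)

Hence PRS(X_Σ) =
    |P|=2: 3 collections, coeffs (), (1,1), (2)
    |P|=3: 2 collections, coeffs (1), (1)


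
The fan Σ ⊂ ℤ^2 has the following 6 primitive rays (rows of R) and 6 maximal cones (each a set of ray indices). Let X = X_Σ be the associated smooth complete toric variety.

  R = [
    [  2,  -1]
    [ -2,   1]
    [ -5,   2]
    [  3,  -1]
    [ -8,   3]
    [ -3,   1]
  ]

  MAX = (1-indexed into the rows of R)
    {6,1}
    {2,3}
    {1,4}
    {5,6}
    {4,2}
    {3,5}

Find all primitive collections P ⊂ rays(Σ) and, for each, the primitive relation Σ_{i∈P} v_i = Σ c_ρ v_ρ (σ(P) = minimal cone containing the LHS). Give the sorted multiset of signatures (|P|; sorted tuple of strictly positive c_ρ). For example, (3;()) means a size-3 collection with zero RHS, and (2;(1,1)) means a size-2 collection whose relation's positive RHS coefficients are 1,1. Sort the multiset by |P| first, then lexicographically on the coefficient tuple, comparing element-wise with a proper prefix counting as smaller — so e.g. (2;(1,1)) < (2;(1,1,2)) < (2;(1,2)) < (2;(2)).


|primitive collections| = 9. Relations:

  {1,2}:  v_{1} + v_{2} = 0  ⇒ sig = (2;())
  {4,6}:  v_{4} + v_{6} = 0  ⇒ sig = (2;())
  {1,3}:  v_{1} + v_{3} = v_{6}  ⇒ sig = (2;(1))
  {2,6}:  v_{2} + v_{6} = v_{3}  ⇒ sig = (2;(1))
  {3,4}:  v_{3} + v_{4} = v_{2}  ⇒ sig = (2;(1))
  {3,6}:  v_{3} + v_{6} = v_{5}  ⇒ sig = (2;(1))
  {4,5}:  v_{4} + v_{5} = v_{3}  ⇒ sig = (2;(1))
  {1,5}:  v_{1} + v_{5} = 2·v_{6}  ⇒ sig = (2;(2))
  {2,5}:  v_{2} + v_{5} = 2·v_{3}  ⇒ sig = (2;(2))

so the primitive-relation signature multiset is
    (2;())
    (2;())
    (2;(1))
    (2;(1))
    (2;(1))
    (2;(1))
    (2;(1))
    (2;(2))
    (2;(2))


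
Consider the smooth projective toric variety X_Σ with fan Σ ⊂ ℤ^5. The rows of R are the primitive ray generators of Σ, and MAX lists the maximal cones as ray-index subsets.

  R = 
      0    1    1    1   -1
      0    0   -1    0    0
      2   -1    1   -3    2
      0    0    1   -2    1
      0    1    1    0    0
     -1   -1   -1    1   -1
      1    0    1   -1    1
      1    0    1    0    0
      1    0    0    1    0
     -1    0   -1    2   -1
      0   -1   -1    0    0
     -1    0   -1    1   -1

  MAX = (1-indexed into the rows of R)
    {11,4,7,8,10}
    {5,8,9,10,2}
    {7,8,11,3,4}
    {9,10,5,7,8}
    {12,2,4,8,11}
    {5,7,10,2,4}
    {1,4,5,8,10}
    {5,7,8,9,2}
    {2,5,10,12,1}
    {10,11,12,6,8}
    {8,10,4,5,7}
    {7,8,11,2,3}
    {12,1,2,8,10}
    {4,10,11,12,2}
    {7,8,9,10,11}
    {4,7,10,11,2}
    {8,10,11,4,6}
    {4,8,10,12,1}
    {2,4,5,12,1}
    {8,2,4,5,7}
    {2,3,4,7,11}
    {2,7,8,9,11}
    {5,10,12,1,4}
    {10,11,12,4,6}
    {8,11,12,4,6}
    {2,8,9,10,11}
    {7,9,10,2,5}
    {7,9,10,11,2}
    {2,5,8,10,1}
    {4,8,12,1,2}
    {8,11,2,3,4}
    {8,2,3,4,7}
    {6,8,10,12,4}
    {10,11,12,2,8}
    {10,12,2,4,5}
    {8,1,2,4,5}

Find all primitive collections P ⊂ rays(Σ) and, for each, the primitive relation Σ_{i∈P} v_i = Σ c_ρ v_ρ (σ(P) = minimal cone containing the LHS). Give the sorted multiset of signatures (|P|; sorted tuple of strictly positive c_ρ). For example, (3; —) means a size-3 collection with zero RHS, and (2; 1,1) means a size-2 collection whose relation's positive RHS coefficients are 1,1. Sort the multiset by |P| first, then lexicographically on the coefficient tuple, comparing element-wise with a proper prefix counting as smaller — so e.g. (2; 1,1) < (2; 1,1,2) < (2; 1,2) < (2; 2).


|primitive collections| = 24. Relations:

  P = {5,11}:  v_{5} + v_{11} = 0 ; sig = (2; —)
  P = {7,12}:  v_{7} + v_{12} = 0 ; sig = (2; —)
  P = {4,9}:  v_{4} + v_{9} = v_{7} ; sig = (2; 1)
  P = {1,7}:  v_{1} + v_{7} = v_{5} + v_{8} ; sig = (2; 1,1)
  P = {1,11}:  v_{1} + v_{11} = v_{8} + v_{12} ; sig = (2; 1,1)
  P = {2,6}:  v_{2} + v_{6} = v_{11} + v_{12} ; sig = (2; 1,1)
  P = {3,10}:  v_{3} + v_{10} = v_{7} + v_{11} ; sig = (2; 1,1)
  P = {6,9}:  v_{6} + v_{9} = v_{8} + v_{10} + v_{11} ; sig = (2; 1,1,1)
  P = {9,12}:  v_{9} + v_{12} = v_{2} + v_{8} + v_{10} ; sig = (2; 1,1,1)
  P = {3,5}:  v_{3} + v_{5} = v_{2} + v_{4} + v_{7} + v_{8} ; sig = (2; 1,1,1,1)
  P = {3,12}:  v_{3} + v_{12} = v_{2} + v_{4} + v_{8} + v_{11} ; sig = (2; 1,1,1,1)
  P = {5,6}:  v_{5} + v_{6} = v_{4} + v_{8} + v_{10} + v_{12} ; sig = (2; 1,1,1,1)
  P = {6,7}:  v_{6} + v_{7} = v_{4} + v_{8} + v_{10} + v_{11} ; sig = (2; 1,1,1,1)
  P = {1,9}:  v_{1} + v_{9} = v_{2} + v_{5} + 2·v_{8} + v_{10} ; sig = (2; 1,1,1,2)
  P = {3,9}:  v_{3} + v_{9} = v_{2} + 2·v_{7} + v_{8} + v_{11} ; sig = (2; 1,1,1,2)
  P = {1,3}:  v_{1} + v_{3} = v_{2} + v_{4} + 2·v_{8} ; sig = (2; 1,1,2)
  P = {3,6}:  v_{3} + v_{6} = v_{4} + v_{8} + 2·v_{11} ; sig = (2; 1,1,2)
  P = {1,6}:  v_{1} + v_{6} = v_{4} + 2·v_{8} + v_{10} + 2·v_{12} ; sig = (2; 1,1,2,2)
  P = {5,8,12}:  v_{5} + v_{8} + v_{12} = v_{1} ; sig = (3; 1)
  P = {2,4,8,10}:  v_{2} + v_{4} + v_{8} + v_{10} = 0 ; sig = (4; —)
  P = {2,7,8,10}:  v_{2} + v_{7} + v_{8} + v_{10} = v_{9} ; sig = (4; 1)
  P = {1,2,4,10}:  v_{1} + v_{2} + v_{4} + v_{10} = v_{5} + v_{12} ; sig = (4; 1,1)
  P = {2,4,7,8,11}:  v_{2} + v_{4} + v_{7} + v_{8} + v_{11} = v_{3} ; sig = (5; 1)
  P = {4,8,10,11,12}:  v_{4} + v_{8} + v_{10} + v_{11} + v_{12} = v_{6} ; sig = (5; 1)

Hence PRS(X_Σ) =
{ (2; —) ×2,  (2; 1),  (2; 1,1) ×4,  (2; 1,1,1) ×2,  (2; 1,1,1,1) ×4,  (2; 1,1,1,2) ×2,  (2; 1,1,2) ×2,  (2; 1,1,2,2),  (3; 1),  (4; —),  (4; 1),  (4; 1,1),  (5; 1) ×2 }


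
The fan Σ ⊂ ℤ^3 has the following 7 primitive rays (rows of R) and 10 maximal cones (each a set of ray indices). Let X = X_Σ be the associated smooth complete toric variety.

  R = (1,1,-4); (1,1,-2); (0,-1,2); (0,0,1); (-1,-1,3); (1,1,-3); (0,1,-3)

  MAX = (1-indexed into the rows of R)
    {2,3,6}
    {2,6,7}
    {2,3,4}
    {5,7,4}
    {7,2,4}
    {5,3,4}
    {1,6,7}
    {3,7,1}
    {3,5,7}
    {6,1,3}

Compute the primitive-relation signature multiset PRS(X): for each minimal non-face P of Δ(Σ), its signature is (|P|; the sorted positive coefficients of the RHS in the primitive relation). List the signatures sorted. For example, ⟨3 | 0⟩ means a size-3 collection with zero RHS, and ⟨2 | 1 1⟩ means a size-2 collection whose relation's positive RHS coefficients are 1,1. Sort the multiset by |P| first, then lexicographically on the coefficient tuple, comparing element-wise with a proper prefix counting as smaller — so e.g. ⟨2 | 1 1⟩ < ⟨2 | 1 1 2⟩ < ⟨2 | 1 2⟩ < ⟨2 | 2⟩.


Primitive collections (9):

  • {5,6}:  v_{5} + v_{6} = 0  so sig = ⟨2 | 0⟩
  • {1,4}:  v_{1} + v_{4} = v_{6}  so sig = ⟨2 | 1⟩
  • {2,5}:  v_{2} + v_{5} = v_{4}  so sig = ⟨2 | 1⟩
  • {4,6}:  v_{4} + v_{6} = v_{2}  so sig = ⟨2 | 1⟩
  • {1,5}:  v_{1} + v_{5} = v_{3} + v_{7}  so sig = ⟨2 | 1 1⟩
  • {1,2}:  v_{1} + v_{2} = 2·v_{6}  so sig = ⟨2 | 2⟩
  • {3,4,7}:  v_{3} + v_{4} + v_{7} = 0  so sig = ⟨3 | 0⟩
  • {2,3,7}:  v_{2} + v_{3} + v_{7} = v_{6}  so sig = ⟨3 | 1⟩
  • {3,6,7}:  v_{3} + v_{6} + v_{7} = v_{1}  so sig = ⟨3 | 1⟩

Signatures (|P|; sorted positive RHS coefficients), sorted:
    |P|=2: 6 collections, coeffs (), (1), (1), (1), (1,1), (2)
    |P|=3: 3 collections, coeffs (), (1), (1)


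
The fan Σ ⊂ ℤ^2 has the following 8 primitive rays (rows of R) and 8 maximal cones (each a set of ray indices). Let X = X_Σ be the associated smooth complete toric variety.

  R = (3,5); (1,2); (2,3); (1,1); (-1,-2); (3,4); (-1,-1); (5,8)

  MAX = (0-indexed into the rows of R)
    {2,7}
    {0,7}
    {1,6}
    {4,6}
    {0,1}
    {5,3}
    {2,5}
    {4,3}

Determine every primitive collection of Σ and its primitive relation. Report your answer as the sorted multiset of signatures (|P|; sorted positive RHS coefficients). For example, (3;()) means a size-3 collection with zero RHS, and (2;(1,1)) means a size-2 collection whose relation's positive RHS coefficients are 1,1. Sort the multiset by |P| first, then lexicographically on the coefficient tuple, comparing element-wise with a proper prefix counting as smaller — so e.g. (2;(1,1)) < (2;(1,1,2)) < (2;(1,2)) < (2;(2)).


Δ(Σ) — 8 vertices, 20 min non-faces:

  • {1,4}:  v_{1} + v_{4} = 0 — sig = (2;())
  • {3,6}:  v_{3} + v_{6} = 0 — sig = (2;())
  • {0,2}:  v_{0} + v_{2} = v_{7} — sig = (2;(1))
  • {0,4}:  v_{0} + v_{4} = v_{2} — sig = (2;(1))
  • {1,2}:  v_{1} + v_{2} = v_{0} — sig = (2;(1))
  • {1,3}:  v_{1} + v_{3} = v_{2} — sig = (2;(1))
  • {2,3}:  v_{2} + v_{3} = v_{5} — sig = (2;(1))
  • {2,4}:  v_{2} + v_{4} = v_{3} — sig = (2;(1))
  • {2,6}:  v_{2} + v_{6} = v_{1} — sig = (2;(1))
  • {5,6}:  v_{5} + v_{6} = v_{2} — sig = (2;(1))
  • {6,7}:  v_{6} + v_{7} = v_{0} + v_{1} — sig = (2;(1,1))
  • {0,3}:  v_{0} + v_{3} = 2·v_{2} — sig = (2;(2))
  • {0,6}:  v_{0} + v_{6} = 2·v_{1} — sig = (2;(2))
  • {1,5}:  v_{1} + v_{5} = 2·v_{2} — sig = (2;(2))
  • {1,7}:  v_{1} + v_{7} = 2·v_{0} — sig = (2;(2))
  • {4,5}:  v_{4} + v_{5} = 2·v_{3} — sig = (2;(2))
  • {4,7}:  v_{4} + v_{7} = 2·v_{2} — sig = (2;(2))
  • {0,5}:  v_{0} + v_{5} = 3·v_{2} — sig = (2;(3))
  • {3,7}:  v_{3} + v_{7} = 3·v_{2} — sig = (2;(3))
  • {5,7}:  v_{5} + v_{7} = 4·v_{2} — sig = (2;(4))

Sorted signature multiset PRS(X):
    |P|=2: 20 collections, coeffs (), (), (1), (1), (1), (1), (1), (1), (1), (1), (1,1), (2), (2), (2), (2), (2), (2), (3), (3), (4)


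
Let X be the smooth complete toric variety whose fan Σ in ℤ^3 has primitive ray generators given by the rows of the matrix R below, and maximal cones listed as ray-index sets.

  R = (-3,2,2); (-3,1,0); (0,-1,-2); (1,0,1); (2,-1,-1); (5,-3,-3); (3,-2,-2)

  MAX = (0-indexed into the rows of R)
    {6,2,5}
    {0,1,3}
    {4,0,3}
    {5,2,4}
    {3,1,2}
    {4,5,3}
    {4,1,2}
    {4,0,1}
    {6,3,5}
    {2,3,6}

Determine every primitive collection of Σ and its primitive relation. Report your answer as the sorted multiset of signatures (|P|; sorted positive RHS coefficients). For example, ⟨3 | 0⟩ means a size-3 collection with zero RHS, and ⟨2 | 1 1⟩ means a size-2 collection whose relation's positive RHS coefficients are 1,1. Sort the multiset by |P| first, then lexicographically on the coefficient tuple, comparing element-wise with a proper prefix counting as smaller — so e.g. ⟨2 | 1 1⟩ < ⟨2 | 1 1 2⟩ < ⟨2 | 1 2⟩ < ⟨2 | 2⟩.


9 minimal non-faces of Δ(Σ) (on 7 rays):

  {0,6}:  v_{0} + v_{6} = 0  ⟹  sig = ⟨2 | 0⟩
  {0,2}:  v_{0} + v_{2} = v_{1}  ⟹  sig = ⟨2 | 1⟩
  {0,5}:  v_{0} + v_{5} = v_{4}  ⟹  sig = ⟨2 | 1⟩
  {1,6}:  v_{1} + v_{6} = v_{2}  ⟹  sig = ⟨2 | 1⟩
  {4,6}:  v_{4} + v_{6} = v_{5}  ⟹  sig = ⟨2 | 1⟩
  {1,5}:  v_{1} + v_{5} = v_{2} + v_{4}  ⟹  sig = ⟨2 | 1 1⟩
  {1,3,4}:  v_{1} + v_{3} + v_{4} = 0  ⟹  sig = ⟨3 | 0⟩
  {2,3,4}:  v_{2} + v_{3} + v_{4} = v_{6}  ⟹  sig = ⟨3 | 1⟩
  {2,3,5}:  v_{2} + v_{3} + v_{5} = 2·v_{6}  ⟹  sig = ⟨3 | 2⟩

Sorted signature multiset PRS(X):
    |P|=2: 6 collections, coeffs (), (1), (1), (1), (1), (1,1)
    |P|=3: 3 collections, coeffs (), (1), (2)


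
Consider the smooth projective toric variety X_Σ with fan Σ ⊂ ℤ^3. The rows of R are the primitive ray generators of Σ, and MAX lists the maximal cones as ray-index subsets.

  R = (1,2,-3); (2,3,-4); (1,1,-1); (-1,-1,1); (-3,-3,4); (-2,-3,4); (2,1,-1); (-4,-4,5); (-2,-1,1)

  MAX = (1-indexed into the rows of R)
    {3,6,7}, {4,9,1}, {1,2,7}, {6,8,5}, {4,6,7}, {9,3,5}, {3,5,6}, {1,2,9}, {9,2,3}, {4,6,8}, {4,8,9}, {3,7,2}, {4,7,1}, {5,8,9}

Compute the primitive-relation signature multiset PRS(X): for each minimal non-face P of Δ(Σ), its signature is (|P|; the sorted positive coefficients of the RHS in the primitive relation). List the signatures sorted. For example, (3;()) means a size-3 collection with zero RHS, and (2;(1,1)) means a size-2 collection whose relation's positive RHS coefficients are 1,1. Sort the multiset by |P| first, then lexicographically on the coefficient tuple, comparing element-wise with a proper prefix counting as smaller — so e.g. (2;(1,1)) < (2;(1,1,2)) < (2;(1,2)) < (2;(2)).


15 collections generate NE(X_Σ); each relation:

  P={2,6}:  v_{2} + v_{6} = 0 — sig = (2;())
  P={3,4}:  v_{3} + v_{4} = 0 — sig = (2;())
  P={7,9}:  v_{7} + v_{9} = 0 — sig = (2;())
  P={1,3}:  v_{1} + v_{3} = v_{2} — sig = (2;(1))
  P={1,5}:  v_{1} + v_{5} = v_{9} — sig = (2;(1))
  P={1,6}:  v_{1} + v_{6} = v_{4} — sig = (2;(1))
  P={2,4}:  v_{2} + v_{4} = v_{1} — sig = (2;(1))
  P={2,8}:  v_{2} + v_{8} = v_{9} — sig = (2;(1))
  P={3,8}:  v_{3} + v_{8} = v_{5} — sig = (2;(1))
  P={4,5}:  v_{4} + v_{5} = v_{8} — sig = (2;(1))
  P={6,9}:  v_{6} + v_{9} = v_{8} — sig = (2;(1))
  P={7,8}:  v_{7} + v_{8} = v_{6} — sig = (2;(1))
  P={1,8}:  v_{1} + v_{8} = v_{4} + v_{9} — sig = (2;(1,1))
  P={2,5}:  v_{2} + v_{5} = v_{3} + v_{9} — sig = (2;(1,1))
  P={5,7}:  v_{5} + v_{7} = v_{3} + v_{6} — sig = (2;(1,1))

Sorted signature multiset PRS(X):
[(2;()), (2;()), (2;()), (2;(1)), (2;(1)), (2;(1)), (2;(1)), (2;(1)), (2;(1)), (2;(1)), (2;(1)), (2;(1)), (2;(1,1)), (2;(1,1)), (2;(1,1))]


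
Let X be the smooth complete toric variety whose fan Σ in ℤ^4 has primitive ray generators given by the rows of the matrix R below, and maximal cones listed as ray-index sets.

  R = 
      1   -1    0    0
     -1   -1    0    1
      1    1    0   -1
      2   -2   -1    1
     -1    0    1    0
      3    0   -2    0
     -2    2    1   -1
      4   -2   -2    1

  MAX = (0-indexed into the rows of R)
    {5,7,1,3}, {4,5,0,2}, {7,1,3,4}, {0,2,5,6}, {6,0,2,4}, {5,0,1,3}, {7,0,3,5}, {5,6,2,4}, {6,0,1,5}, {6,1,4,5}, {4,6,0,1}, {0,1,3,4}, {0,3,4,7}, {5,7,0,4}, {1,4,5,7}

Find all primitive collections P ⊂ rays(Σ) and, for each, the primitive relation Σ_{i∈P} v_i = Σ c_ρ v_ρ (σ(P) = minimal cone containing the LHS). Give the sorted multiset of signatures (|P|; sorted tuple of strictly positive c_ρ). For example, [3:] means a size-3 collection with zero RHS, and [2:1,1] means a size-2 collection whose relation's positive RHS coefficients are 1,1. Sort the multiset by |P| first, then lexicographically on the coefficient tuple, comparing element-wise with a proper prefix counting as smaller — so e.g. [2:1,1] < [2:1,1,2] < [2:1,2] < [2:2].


Minimal non-faces — 9 found among 8 rays, 15 max cones:

  P = {1,2}:  v_{1} + v_{2} = 0  ⇒ sig = [2:]
  P = {3,6}:  v_{3} + v_{6} = 0  ⇒ sig = [2:]
  P = {6,7}:  v_{6} + v_{7} = v_{4} + v_{5}  ⇒ sig = [2:1,1]
  P = {2,3}:  v_{2} + v_{3} = v_{0} + v_{4} + v_{5}  ⇒ sig = [2:1,1,1]
  P = {2,7}:  v_{2} + v_{7} = v_{0} + 2·v_{4} + 2·v_{5}  ⇒ sig = [2:1,2,2]
  P = {3,4,5}:  v_{3} + v_{4} + v_{5} = v_{7}  ⇒ sig = [3:1]
  P = {0,1,7}:  v_{0} + v_{1} + v_{7} = 2·v_{3}  ⇒ sig = [3:2]
  P = {0,1,4,5}:  v_{0} + v_{1} + v_{4} + v_{5} = v_{3}  ⇒ sig = [4:1]
  P = {0,4,5,6}:  v_{0} + v_{4} + v_{5} + v_{6} = v_{2}  ⇒ sig = [4:1]

Signatures (|P|; sorted positive RHS coefficients), sorted:
[[2:], [2:], [2:1,1], [2:1,1,1], [2:1,2,2], [3:1], [3:2], [4:1], [4:1]]


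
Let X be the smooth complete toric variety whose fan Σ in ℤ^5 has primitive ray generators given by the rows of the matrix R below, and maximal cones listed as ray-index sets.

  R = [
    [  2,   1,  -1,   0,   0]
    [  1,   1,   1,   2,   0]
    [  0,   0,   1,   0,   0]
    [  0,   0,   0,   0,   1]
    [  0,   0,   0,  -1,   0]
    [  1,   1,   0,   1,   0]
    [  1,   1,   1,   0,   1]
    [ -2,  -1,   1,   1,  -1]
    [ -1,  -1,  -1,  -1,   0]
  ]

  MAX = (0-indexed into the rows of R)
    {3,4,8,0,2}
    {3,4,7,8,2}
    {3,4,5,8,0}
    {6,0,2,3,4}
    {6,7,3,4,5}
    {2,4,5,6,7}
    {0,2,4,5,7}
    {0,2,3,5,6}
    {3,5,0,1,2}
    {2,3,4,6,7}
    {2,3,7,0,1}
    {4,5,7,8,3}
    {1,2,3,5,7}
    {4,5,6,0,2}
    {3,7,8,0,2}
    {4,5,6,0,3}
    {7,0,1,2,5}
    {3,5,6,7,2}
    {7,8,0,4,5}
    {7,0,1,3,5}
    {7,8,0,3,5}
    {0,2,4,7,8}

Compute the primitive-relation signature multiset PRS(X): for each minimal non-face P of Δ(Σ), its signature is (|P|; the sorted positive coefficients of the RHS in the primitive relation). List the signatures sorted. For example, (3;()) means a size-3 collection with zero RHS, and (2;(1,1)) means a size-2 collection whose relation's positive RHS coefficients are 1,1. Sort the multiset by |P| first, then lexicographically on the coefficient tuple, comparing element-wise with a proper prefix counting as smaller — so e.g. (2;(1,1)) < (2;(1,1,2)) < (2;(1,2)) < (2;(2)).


Σ has 9 primitive collections:

  {1,4}:  v_{1} + v_{4} = v_{2} + v_{5} ; sig = (2;(1,1))
  {6,8}:  v_{6} + v_{8} = v_{3} + v_{4} ; sig = (2;(1,1))
  {1,8}:  v_{1} + v_{8} = v_{0} + v_{3} + v_{7} ; sig = (2;(1,1,1))
  {1,6}:  v_{1} + v_{6} = 2·v_{2} + v_{3} + 2·v_{5} ; sig = (2;(1,2,2))
  {2,5,8}:  v_{2} + v_{5} + v_{8} = 0 ; sig = (3;())
  {0,6,7}:  v_{0} + v_{6} + v_{7} = v_{2} + v_{5} ; sig = (3;(1,1))
  {0,3,4,7}:  v_{0} + v_{3} + v_{4} + v_{7} = 0 ; sig = (4;())
  {2,3,4,5}:  v_{2} + v_{3} + v_{4} + v_{5} = v_{6} ; sig = (4;(1))
  {0,2,3,5,7}:  v_{0} + v_{2} + v_{3} + v_{5} + v_{7} = v_{1} ; sig = (5;(1))

so the primitive-relation signature multiset is
    |P|=2: 4 collections, coeffs (1,1), (1,1), (1,1,1), (1,2,2)
    |P|=3: 2 collections, coeffs (), (1,1)
    |P|=4: 2 collections, coeffs (), (1)
    |P|=5: 1 collection, coeffs (1)


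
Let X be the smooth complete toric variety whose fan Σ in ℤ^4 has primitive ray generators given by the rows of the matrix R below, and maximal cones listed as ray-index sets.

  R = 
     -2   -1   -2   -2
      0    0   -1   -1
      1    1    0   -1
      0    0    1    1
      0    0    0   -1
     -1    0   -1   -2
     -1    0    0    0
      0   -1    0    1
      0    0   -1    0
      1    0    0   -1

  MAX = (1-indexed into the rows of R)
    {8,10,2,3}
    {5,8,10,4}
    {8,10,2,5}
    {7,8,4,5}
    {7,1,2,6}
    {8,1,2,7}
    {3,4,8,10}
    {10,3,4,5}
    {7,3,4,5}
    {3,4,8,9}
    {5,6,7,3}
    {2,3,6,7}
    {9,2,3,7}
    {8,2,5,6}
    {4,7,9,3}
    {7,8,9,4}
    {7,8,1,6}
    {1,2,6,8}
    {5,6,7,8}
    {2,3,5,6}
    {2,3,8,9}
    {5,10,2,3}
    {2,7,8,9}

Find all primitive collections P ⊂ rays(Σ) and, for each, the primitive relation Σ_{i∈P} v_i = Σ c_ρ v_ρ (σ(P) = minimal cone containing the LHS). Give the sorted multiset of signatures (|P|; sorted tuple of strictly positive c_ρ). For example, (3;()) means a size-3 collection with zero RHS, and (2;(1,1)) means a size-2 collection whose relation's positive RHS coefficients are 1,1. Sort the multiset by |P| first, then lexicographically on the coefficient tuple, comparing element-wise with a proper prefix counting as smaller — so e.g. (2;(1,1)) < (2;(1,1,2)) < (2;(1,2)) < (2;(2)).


Minimal non-faces — 17 found among 10 rays, 23 max cones:

  P = {2,4}:  v_{2} + v_{4} = 0  ⟹  sig = (2;())
  P = {5,9}:  v_{5} + v_{9} = v_{2}  ⟹  sig = (2;(1))
  P = {7,10}:  v_{7} + v_{10} = v_{5}  ⟹  sig = (2;(1))
  P = {1,3}:  v_{1} + v_{3} = v_{2} + v_{6}  ⟹  sig = (2;(1,1))
  P = {4,6}:  v_{4} + v_{6} = v_{5} + v_{7}  ⟹  sig = (2;(1,1))
  P = {1,4}:  v_{1} + v_{4} = v_{6} + v_{7} + v_{8}  ⟹  sig = (2;(1,1,1))
  P = {9,10}:  v_{9} + v_{10} = v_{2} + v_{3} + v_{8}  ⟹  sig = (2;(1,1,1))
  P = {1,10}:  v_{1} + v_{10} = v_{2} + v_{5} + v_{6} + v_{8}  ⟹  sig = (2;(1,1,1,1))
  P = {1,5}:  v_{1} + v_{5} = 2·v_{6} + v_{8}  ⟹  sig = (2;(1,2))
  P = {6,9}:  v_{6} + v_{9} = 2·v_{2} + v_{7}  ⟹  sig = (2;(1,2))
  P = {6,10}:  v_{6} + v_{10} = v_{2} + 2·v_{5}  ⟹  sig = (2;(1,2))
  P = {1,9}:  v_{1} + v_{9} = 3·v_{2} + 2·v_{7} + v_{8}  ⟹  sig = (2;(1,2,3))
  P = {3,7,8}:  v_{3} + v_{7} + v_{8} = 0  ⟹  sig = (3;())
  P = {2,5,7}:  v_{2} + v_{5} + v_{7} = v_{6}  ⟹  sig = (3;(1))
  P = {3,5,8}:  v_{3} + v_{5} + v_{8} = v_{10}  ⟹  sig = (3;(1))
  P = {3,6,8}:  v_{3} + v_{6} + v_{8} = v_{2} + v_{5}  ⟹  sig = (3;(1,1))
  P = {2,6,7,8}:  v_{2} + v_{6} + v_{7} + v_{8} = v_{1}  ⟹  sig = (4;(1))

Hence PRS(X_Σ) =
    (2;())
    (2;(1))
    (2;(1))
    (2;(1,1))
    (2;(1,1))
    (2;(1,1,1))
    (2;(1,1,1))
    (2;(1,1,1,1))
    (2;(1,2))
    (2;(1,2))
    (2;(1,2))
    (2;(1,2,3))
    (3;())
    (3;(1))
    (3;(1))
    (3;(1,1))
    (4;(1))


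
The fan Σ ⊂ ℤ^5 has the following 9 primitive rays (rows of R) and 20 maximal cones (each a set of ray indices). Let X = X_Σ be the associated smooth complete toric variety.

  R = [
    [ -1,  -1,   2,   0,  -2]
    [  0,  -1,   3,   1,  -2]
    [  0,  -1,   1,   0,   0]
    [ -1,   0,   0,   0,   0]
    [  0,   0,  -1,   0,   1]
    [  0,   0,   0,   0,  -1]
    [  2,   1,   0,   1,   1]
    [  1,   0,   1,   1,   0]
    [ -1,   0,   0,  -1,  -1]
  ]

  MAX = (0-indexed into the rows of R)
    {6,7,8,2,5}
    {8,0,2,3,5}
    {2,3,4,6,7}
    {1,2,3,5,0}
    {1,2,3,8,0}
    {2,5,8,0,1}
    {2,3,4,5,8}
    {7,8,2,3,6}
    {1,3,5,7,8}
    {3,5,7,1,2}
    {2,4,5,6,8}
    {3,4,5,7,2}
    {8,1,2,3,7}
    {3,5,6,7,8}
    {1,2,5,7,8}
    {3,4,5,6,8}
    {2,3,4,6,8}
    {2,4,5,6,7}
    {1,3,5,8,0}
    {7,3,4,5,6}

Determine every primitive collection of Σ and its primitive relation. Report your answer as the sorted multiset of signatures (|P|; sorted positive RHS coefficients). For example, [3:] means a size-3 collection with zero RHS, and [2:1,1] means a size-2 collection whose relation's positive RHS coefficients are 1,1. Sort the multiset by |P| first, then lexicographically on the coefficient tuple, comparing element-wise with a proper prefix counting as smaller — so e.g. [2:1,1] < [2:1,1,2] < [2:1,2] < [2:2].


Primitive collections (9):

  P = {0,7}:  v_{0} + v_{7} = v_{1} — sig = [2:1]
  P = {0,4}:  v_{0} + v_{4} = v_{2} + v_{3} + v_{5} — sig = [2:1,1,1]
  P = {1,4}:  v_{1} + v_{4} = v_{2} + v_{3} + v_{5} + v_{7} — sig = [2:1,1,1,1]
  P = {0,6}:  v_{0} + v_{6} = 2·v_{7} + v_{8} — sig = [2:1,2]
  P = {1,6}:  v_{1} + v_{6} = 3·v_{7} + v_{8} — sig = [2:1,3]
  P = {4,7,8}:  v_{4} + v_{7} + v_{8} = 0 — sig = [3:]
  P = {2,3,5,6}:  v_{2} + v_{3} + v_{5} + v_{6} = v_{7} — sig = [4:1]
  P = {2,3,5,7,8}:  v_{2} + v_{3} + v_{5} + v_{7} + v_{8} = v_{0} — sig = [5:1]
  P = {1,2,3,5,8}:  v_{1} + v_{2} + v_{3} + v_{5} + v_{8} = 2·v_{0} — sig = [5:2]

Hence PRS(X_Σ) =
    [2:1]
    [2:1,1,1]
    [2:1,1,1,1]
    [2:1,2]
    [2:1,3]
    [3:]
    [4:1]
    [5:1]
    [5:2]


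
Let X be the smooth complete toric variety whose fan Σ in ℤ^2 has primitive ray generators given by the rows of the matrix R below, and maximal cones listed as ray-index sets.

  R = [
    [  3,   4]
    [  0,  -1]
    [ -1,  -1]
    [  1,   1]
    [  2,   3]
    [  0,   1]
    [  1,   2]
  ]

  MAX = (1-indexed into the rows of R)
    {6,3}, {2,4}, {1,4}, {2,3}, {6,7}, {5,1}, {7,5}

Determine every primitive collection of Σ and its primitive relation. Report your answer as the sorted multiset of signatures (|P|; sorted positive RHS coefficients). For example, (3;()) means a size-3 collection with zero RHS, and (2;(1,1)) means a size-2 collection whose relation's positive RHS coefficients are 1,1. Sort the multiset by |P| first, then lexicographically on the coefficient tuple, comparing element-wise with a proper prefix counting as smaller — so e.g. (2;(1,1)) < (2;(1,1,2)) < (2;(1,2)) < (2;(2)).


14 minimal non-faces of Δ(Σ) (on 7 rays):

  P = {2,6}:  v_{2} + v_{6} = 0  →  sig = (2;())
  P = {3,4}:  v_{3} + v_{4} = 0  →  sig = (2;())
  P = {1,3}:  v_{1} + v_{3} = v_{5}  →  sig = (2;(1))
  P = {2,7}:  v_{2} + v_{7} = v_{4}  →  sig = (2;(1))
  P = {3,5}:  v_{3} + v_{5} = v_{7}  →  sig = (2;(1))
  P = {3,7}:  v_{3} + v_{7} = v_{6}  →  sig = (2;(1))
  P = {4,5}:  v_{4} + v_{5} = v_{1}  →  sig = (2;(1))
  P = {4,6}:  v_{4} + v_{6} = v_{7}  →  sig = (2;(1))
  P = {4,7}:  v_{4} + v_{7} = v_{5}  →  sig = (2;(1))
  P = {1,6}:  v_{1} + v_{6} = v_{5} + v_{7}  →  sig = (2;(1,1))
  P = {1,7}:  v_{1} + v_{7} = 2·v_{5}  →  sig = (2;(2))
  P = {2,5}:  v_{2} + v_{5} = 2·v_{4}  →  sig = (2;(2))
  P = {5,6}:  v_{5} + v_{6} = 2·v_{7}  →  sig = (2;(2))
  P = {1,2}:  v_{1} + v_{2} = 3·v_{4}  →  sig = (2;(3))

so the primitive-relation signature multiset is
{ (2;()) ×2,  (2;(1)) ×7,  (2;(1,1)),  (2;(2)) ×3,  (2;(3)) }


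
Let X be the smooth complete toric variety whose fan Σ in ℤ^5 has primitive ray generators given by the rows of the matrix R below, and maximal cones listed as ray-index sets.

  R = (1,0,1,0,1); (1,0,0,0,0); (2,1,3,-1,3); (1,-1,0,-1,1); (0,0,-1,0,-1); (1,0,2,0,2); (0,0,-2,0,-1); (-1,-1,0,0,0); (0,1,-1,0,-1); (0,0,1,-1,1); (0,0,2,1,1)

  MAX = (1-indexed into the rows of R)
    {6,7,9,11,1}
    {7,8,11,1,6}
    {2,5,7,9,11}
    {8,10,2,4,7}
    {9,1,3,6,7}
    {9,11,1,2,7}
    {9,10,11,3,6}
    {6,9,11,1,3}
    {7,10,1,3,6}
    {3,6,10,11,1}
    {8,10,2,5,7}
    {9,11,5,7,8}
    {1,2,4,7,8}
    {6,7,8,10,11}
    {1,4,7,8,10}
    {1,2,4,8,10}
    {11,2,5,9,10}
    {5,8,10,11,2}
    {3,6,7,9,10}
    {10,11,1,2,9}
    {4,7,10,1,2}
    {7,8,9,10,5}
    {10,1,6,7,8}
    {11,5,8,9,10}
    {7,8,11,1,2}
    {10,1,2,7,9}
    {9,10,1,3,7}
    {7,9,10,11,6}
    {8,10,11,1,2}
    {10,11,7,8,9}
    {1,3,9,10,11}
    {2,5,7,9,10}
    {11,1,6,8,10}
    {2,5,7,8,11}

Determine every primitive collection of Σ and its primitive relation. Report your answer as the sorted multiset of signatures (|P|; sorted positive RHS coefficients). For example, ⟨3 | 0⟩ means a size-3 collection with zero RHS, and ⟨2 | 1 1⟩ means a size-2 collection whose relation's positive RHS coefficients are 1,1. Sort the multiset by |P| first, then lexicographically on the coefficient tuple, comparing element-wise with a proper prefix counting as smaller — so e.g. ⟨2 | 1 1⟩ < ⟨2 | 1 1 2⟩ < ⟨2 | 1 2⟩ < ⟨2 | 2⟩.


Minimal non-faces — 20 found among 11 rays, 34 max cones:

  P={1,5}:  v_{1} + v_{5} = v_{2}  so sig = ⟨2 | 1⟩
  P={5,6}:  v_{5} + v_{6} = v_{1}  so sig = ⟨2 | 1⟩
  P={3,8}:  v_{3} + v_{8} = v_{6} + v_{10}  so sig = ⟨2 | 1 1⟩
  P={4,9}:  v_{4} + v_{9} = v_{2} + v_{7} + v_{10}  so sig = ⟨2 | 1 1 1⟩
  P={4,5}:  v_{4} + v_{5} = 2·v_{2} + v_{7} + v_{8} + v_{10}  so sig = ⟨2 | 1 1 1 2⟩
  P={4,6}:  v_{4} + v_{6} = 3·v_{1} + v_{7} + v_{8} + v_{10}  so sig = ⟨2 | 1 1 1 3⟩
  P={3,5}:  v_{3} + v_{5} = 2·v_{1} + v_{9} + v_{10}  so sig = ⟨2 | 1 1 2⟩
  P={2,3}:  v_{2} + v_{3} = 3·v_{1} + v_{9} + v_{10}  so sig = ⟨2 | 1 1 3⟩
  P={4,11}:  v_{4} + v_{11} = 2·v_{1} + v_{8}  so sig = ⟨2 | 1 2⟩
  P={3,4}:  v_{3} + v_{4} = 3·v_{1} + v_{7} + 2·v_{10}  so sig = ⟨2 | 1 2 3⟩
  P={2,6}:  v_{2} + v_{6} = 2·v_{1}  so sig = ⟨2 | 2⟩
  P={1,8,9}:  v_{1} + v_{8} + v_{9} = 0  so sig = ⟨3 | 0⟩
  P={2,8,9}:  v_{2} + v_{8} + v_{9} = v_{5}  so sig = ⟨3 | 1⟩
  P={6,8,9}:  v_{6} + v_{8} + v_{9} = v_{7} + v_{10} + v_{11}  so sig = ⟨3 | 1 1 1⟩
  P={3,7,11}:  v_{3} + v_{7} + v_{11} = 2·v_{6} + v_{9}  so sig = ⟨3 | 1 2⟩
  P={5,7,10,11}:  v_{5} + v_{7} + v_{10} + v_{11} = 0  so sig = ⟨4 | 0⟩
  P={1,6,9,10}:  v_{1} + v_{6} + v_{9} + v_{10} = v_{3}  so sig = ⟨4 | 1⟩
  P={1,7,10,11}:  v_{1} + v_{7} + v_{10} + v_{11} = v_{6}  so sig = ⟨4 | 1⟩
  P={2,7,10,11}:  v_{2} + v_{7} + v_{10} + v_{11} = v_{1}  so sig = ⟨4 | 1⟩
  P={1,2,7,8,10}:  v_{1} + v_{2} + v_{7} + v_{8} + v_{10} = v_{4}  so sig = ⟨5 | 1⟩

Hence PRS(X_Σ) =
{ ⟨2 | 1⟩ ×2,  ⟨2 | 1 1⟩,  ⟨2 | 1 1 1⟩,  ⟨2 | 1 1 1 2⟩,  ⟨2 | 1 1 1 3⟩,  ⟨2 | 1 1 2⟩,  ⟨2 | 1 1 3⟩,  ⟨2 | 1 2⟩,  ⟨2 | 1 2 3⟩,  ⟨2 | 2⟩,  ⟨3 | 0⟩,  ⟨3 | 1⟩,  ⟨3 | 1 1 1⟩,  ⟨3 | 1 2⟩,  ⟨4 | 0⟩,  ⟨4 | 1⟩ ×3,  ⟨5 | 1⟩ }


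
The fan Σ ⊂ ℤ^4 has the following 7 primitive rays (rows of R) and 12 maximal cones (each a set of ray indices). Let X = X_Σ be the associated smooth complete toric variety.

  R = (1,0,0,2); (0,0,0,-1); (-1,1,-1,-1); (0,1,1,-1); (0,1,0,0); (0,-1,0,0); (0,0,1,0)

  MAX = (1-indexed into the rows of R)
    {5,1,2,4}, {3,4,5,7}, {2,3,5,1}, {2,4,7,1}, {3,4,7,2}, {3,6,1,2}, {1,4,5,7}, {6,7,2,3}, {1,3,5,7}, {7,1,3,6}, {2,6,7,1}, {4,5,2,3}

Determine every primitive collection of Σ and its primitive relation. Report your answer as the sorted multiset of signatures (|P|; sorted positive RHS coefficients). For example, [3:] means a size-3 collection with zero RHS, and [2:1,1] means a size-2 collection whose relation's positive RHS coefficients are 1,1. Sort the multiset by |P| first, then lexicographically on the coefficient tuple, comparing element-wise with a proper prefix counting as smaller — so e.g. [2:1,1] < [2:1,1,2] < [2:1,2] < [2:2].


The 5 primitive collections of Σ (r=7, n=4):

  • {5,6}:  v_{5} + v_{6} = 0  ⟹  sig = [2:]
  • {4,6}:  v_{4} + v_{6} = v_{2} + v_{7}  ⟹  sig = [2:1,1]
  • {2,5,7}:  v_{2} + v_{5} + v_{7} = v_{4}  ⟹  sig = [3:1]
  • {1,3,4}:  v_{1} + v_{3} + v_{4} = 2·v_{5}  ⟹  sig = [3:2]
  • {1,2,3,7}:  v_{1} + v_{2} + v_{3} + v_{7} = v_{5}  ⟹  sig = [4:1]

Sorted signature multiset PRS(X):
[[2:], [2:1,1], [3:1], [3:2], [4:1]]


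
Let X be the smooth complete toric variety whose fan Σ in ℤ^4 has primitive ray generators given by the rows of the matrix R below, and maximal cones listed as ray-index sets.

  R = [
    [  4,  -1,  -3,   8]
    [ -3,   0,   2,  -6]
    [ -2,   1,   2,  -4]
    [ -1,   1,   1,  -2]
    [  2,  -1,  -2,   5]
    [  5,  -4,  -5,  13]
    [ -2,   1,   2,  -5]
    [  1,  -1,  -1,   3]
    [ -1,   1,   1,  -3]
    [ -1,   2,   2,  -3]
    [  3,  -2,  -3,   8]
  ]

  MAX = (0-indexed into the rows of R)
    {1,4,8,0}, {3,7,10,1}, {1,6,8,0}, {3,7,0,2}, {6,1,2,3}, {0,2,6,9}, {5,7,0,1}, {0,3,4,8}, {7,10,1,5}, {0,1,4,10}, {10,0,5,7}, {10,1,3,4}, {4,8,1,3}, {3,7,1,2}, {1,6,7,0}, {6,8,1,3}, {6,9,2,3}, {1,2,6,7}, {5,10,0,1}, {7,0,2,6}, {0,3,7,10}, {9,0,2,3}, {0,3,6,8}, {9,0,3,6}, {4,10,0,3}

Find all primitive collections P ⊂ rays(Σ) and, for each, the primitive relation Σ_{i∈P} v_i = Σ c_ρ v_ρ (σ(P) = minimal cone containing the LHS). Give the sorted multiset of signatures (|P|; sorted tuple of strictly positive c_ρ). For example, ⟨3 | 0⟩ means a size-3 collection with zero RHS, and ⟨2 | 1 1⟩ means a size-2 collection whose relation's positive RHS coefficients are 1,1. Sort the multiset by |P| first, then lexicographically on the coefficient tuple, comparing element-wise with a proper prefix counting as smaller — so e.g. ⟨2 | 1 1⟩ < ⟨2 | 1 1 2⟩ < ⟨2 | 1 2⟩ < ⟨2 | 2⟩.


Σ has 24 primitive collections:

  P = {4,6}:  v_{4} + v_{6} = 0  ⟹  sig = ⟨2 | 0⟩
  P = {7,8}:  v_{7} + v_{8} = 0  ⟹  sig = ⟨2 | 0⟩
  P = {4,7}:  v_{4} + v_{7} = v_{10}  ⟹  sig = ⟨2 | 1⟩
  P = {6,10}:  v_{6} + v_{10} = v_{7}  ⟹  sig = ⟨2 | 1⟩
  P = {8,10}:  v_{8} + v_{10} = v_{4}  ⟹  sig = ⟨2 | 1⟩
  P = {1,9}:  v_{1} + v_{9} = v_{2} + v_{6}  ⟹  sig = ⟨2 | 1 1⟩
  P = {2,4}:  v_{2} + v_{4} = v_{3} + v_{7}  ⟹  sig = ⟨2 | 1 1⟩
  P = {2,8}:  v_{2} + v_{8} = v_{3} + v_{6}  ⟹  sig = ⟨2 | 1 1⟩
  P = {3,5}:  v_{3} + v_{5} = v_{7} + v_{10}  ⟹  sig = ⟨2 | 1 1⟩
  P = {4,9}:  v_{4} + v_{9} = v_{0} + v_{2} + v_{3}  ⟹  sig = ⟨2 | 1 1 1⟩
  P = {5,8}:  v_{5} + v_{8} = v_{0} + v_{1} + v_{10}  ⟹  sig = ⟨2 | 1 1 1⟩
  P = {9,10}:  v_{9} + v_{10} = v_{0} + v_{2} + v_{3} + v_{7}  ⟹  sig = ⟨2 | 1 1 1 1⟩
  P = {4,5}:  v_{4} + v_{5} = v_{0} + v_{1} + 2·v_{10}  ⟹  sig = ⟨2 | 1 1 2⟩
  P = {5,6}:  v_{5} + v_{6} = v_{0} + v_{1} + 2·v_{7}  ⟹  sig = ⟨2 | 1 1 2⟩
  P = {5,9}:  v_{5} + v_{9} = v_{0} + v_{2} + 2·v_{7}  ⟹  sig = ⟨2 | 1 1 2⟩
  P = {2,10}:  v_{2} + v_{10} = v_{3} + 2·v_{7}  ⟹  sig = ⟨2 | 1 2⟩
  P = {7,9}:  v_{7} + v_{9} = v_{0} + 2·v_{2}  ⟹  sig = ⟨2 | 1 2⟩
  P = {8,9}:  v_{8} + v_{9} = v_{0} + 2·v_{3} + 2·v_{6}  ⟹  sig = ⟨2 | 1 2 2⟩
  P = {2,5}:  v_{2} + v_{5} = 3·v_{7}  ⟹  sig = ⟨2 | 3⟩
  P = {0,1,3}:  v_{0} + v_{1} + v_{3} = 0  ⟹  sig = ⟨3 | 0⟩
  P = {3,6,7}:  v_{3} + v_{6} + v_{7} = v_{2}  ⟹  sig = ⟨3 | 1⟩
  P = {0,1,2}:  v_{0} + v_{1} + v_{2} = v_{6} + v_{7}  ⟹  sig = ⟨3 | 1 1⟩
  P = {0,1,7,10}:  v_{0} + v_{1} + v_{7} + v_{10} = v_{5}  ⟹  sig = ⟨4 | 1⟩
  P = {0,2,3,6}:  v_{0} + v_{2} + v_{3} + v_{6} = v_{9}  ⟹  sig = ⟨4 | 1⟩

so the primitive-relation signature multiset is
    |P|=2: 19 collections, coeffs (), (), (1), (1), (1), (1,1), (1,1), (1,1), (1,1), (1,1,1), (1,1,1), (1,1,1,1), (1,1,2), (1,1,2), (1,1,2), (1,2), (1,2), (1,2,2), (3)
    |P|=3: 3 collections, coeffs (), (1), (1,1)
    |P|=4: 2 collections, coeffs (1), (1)
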